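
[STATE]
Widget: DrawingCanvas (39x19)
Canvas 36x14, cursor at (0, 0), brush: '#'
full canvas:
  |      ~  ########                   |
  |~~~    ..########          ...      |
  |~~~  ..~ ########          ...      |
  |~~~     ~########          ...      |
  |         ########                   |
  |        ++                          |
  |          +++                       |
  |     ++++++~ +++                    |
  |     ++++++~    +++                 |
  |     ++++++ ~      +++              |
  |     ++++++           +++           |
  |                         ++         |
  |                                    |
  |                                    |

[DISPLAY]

+     ~  ########                      
~~~    ..########          ...         
~~~  ..~ ########          ...         
~~~     ~########          ...         
         ########                      
        ++                             
          +++                          
     ++++++~ +++                       
     ++++++~    +++                    
     ++++++ ~      +++                 
     ++++++           +++              
                         ++            
                                       
                                       
                                       
                                       
                                       
                                       
                                       


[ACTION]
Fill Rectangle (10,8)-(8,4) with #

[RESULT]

+     ~  ########                      
~~~    ..########          ...         
~~~  ..~ ########          ...         
~~~     ~########          ...         
         ########                      
        ++                             
          +++                          
     ++++++~ +++                       
    #####++~    +++                    
    #####++ ~      +++                 
    #####++           +++              
                         ++            
                                       
                                       
                                       
                                       
                                       
                                       
                                       


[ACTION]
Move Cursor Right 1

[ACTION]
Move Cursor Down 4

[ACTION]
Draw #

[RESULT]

      ~  ########                      
~~~    ..########          ...         
~~~  ..~ ########          ...         
~~~     ~########          ...         
 #       ########                      
        ++                             
          +++                          
     ++++++~ +++                       
    #####++~    +++                    
    #####++ ~      +++                 
    #####++           +++              
                         ++            
                                       
                                       
                                       
                                       
                                       
                                       
                                       


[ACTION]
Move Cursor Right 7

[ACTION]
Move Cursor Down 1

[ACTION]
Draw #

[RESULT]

      ~  ########                      
~~~    ..########          ...         
~~~  ..~ ########          ...         
~~~     ~########          ...         
 #       ########                      
        #+                             
          +++                          
     ++++++~ +++                       
    #####++~    +++                    
    #####++ ~      +++                 
    #####++           +++              
                         ++            
                                       
                                       
                                       
                                       
                                       
                                       
                                       


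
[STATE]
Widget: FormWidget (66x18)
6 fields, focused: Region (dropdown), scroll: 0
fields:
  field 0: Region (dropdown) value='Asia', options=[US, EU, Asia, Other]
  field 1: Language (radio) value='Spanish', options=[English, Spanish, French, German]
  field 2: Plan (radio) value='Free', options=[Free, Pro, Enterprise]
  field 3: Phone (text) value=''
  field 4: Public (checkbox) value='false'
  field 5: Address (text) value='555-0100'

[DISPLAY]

> Region:     [Asia                                             ▼]
  Language:   ( ) English  (●) Spanish  ( ) French  ( ) German    
  Plan:       (●) Free  ( ) Pro  ( ) Enterprise                   
  Phone:      [                                                  ]
  Public:     [ ]                                                 
  Address:    [555-0100                                          ]
                                                                  
                                                                  
                                                                  
                                                                  
                                                                  
                                                                  
                                                                  
                                                                  
                                                                  
                                                                  
                                                                  
                                                                  


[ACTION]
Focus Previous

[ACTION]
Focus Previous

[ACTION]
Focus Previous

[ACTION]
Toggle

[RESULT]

  Region:     [Asia                                             ▼]
  Language:   ( ) English  (●) Spanish  ( ) French  ( ) German    
  Plan:       (●) Free  ( ) Pro  ( ) Enterprise                   
> Phone:      [                                                  ]
  Public:     [ ]                                                 
  Address:    [555-0100                                          ]
                                                                  
                                                                  
                                                                  
                                                                  
                                                                  
                                                                  
                                                                  
                                                                  
                                                                  
                                                                  
                                                                  
                                                                  


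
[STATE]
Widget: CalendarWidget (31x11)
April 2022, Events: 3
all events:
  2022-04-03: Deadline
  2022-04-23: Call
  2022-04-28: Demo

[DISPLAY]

           April 2022          
Mo Tu We Th Fr Sa Su           
             1  2  3*          
 4  5  6  7  8  9 10           
11 12 13 14 15 16 17           
18 19 20 21 22 23* 24          
25 26 27 28* 29 30             
                               
                               
                               
                               


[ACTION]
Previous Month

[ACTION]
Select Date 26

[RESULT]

           March 2022          
Mo Tu We Th Fr Sa Su           
    1  2  3  4  5  6           
 7  8  9 10 11 12 13           
14 15 16 17 18 19 20           
21 22 23 24 25 [26] 27         
28 29 30 31                    
                               
                               
                               
                               


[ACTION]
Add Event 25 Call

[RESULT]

           March 2022          
Mo Tu We Th Fr Sa Su           
    1  2  3  4  5  6           
 7  8  9 10 11 12 13           
14 15 16 17 18 19 20           
21 22 23 24 25* [26] 27        
28 29 30 31                    
                               
                               
                               
                               


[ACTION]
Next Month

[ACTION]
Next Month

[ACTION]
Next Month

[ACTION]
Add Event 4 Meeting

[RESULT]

           June 2022           
Mo Tu We Th Fr Sa Su           
       1  2  3  4*  5          
 6  7  8  9 10 11 12           
13 14 15 16 17 18 19           
20 21 22 23 24 25 26           
27 28 29 30                    
                               
                               
                               
                               


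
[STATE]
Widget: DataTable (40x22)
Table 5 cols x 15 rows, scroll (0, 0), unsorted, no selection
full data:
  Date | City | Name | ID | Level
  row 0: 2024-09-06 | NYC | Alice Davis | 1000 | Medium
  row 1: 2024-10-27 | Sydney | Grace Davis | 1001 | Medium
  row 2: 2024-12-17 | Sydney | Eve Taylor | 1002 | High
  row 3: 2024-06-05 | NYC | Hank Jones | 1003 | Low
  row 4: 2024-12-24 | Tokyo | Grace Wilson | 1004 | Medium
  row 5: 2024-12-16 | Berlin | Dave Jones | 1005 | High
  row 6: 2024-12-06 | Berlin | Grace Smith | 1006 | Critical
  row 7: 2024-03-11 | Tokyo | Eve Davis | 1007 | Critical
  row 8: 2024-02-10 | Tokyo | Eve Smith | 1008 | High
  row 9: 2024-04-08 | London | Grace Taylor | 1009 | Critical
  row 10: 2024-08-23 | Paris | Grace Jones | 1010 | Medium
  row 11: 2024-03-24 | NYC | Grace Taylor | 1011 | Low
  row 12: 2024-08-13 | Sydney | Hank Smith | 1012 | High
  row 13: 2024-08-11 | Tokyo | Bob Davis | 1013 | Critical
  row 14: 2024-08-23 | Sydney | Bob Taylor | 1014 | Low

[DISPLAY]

Date      │City  │Name        │ID  │Leve
──────────┼──────┼────────────┼────┼────
2024-09-06│NYC   │Alice Davis │1000│Medi
2024-10-27│Sydney│Grace Davis │1001│Medi
2024-12-17│Sydney│Eve Taylor  │1002│High
2024-06-05│NYC   │Hank Jones  │1003│Low 
2024-12-24│Tokyo │Grace Wilson│1004│Medi
2024-12-16│Berlin│Dave Jones  │1005│High
2024-12-06│Berlin│Grace Smith │1006│Crit
2024-03-11│Tokyo │Eve Davis   │1007│Crit
2024-02-10│Tokyo │Eve Smith   │1008│High
2024-04-08│London│Grace Taylor│1009│Crit
2024-08-23│Paris │Grace Jones │1010│Medi
2024-03-24│NYC   │Grace Taylor│1011│Low 
2024-08-13│Sydney│Hank Smith  │1012│High
2024-08-11│Tokyo │Bob Davis   │1013│Crit
2024-08-23│Sydney│Bob Taylor  │1014│Low 
                                        
                                        
                                        
                                        
                                        


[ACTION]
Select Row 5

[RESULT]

Date      │City  │Name        │ID  │Leve
──────────┼──────┼────────────┼────┼────
2024-09-06│NYC   │Alice Davis │1000│Medi
2024-10-27│Sydney│Grace Davis │1001│Medi
2024-12-17│Sydney│Eve Taylor  │1002│High
2024-06-05│NYC   │Hank Jones  │1003│Low 
2024-12-24│Tokyo │Grace Wilson│1004│Medi
>024-12-16│Berlin│Dave Jones  │1005│High
2024-12-06│Berlin│Grace Smith │1006│Crit
2024-03-11│Tokyo │Eve Davis   │1007│Crit
2024-02-10│Tokyo │Eve Smith   │1008│High
2024-04-08│London│Grace Taylor│1009│Crit
2024-08-23│Paris │Grace Jones │1010│Medi
2024-03-24│NYC   │Grace Taylor│1011│Low 
2024-08-13│Sydney│Hank Smith  │1012│High
2024-08-11│Tokyo │Bob Davis   │1013│Crit
2024-08-23│Sydney│Bob Taylor  │1014│Low 
                                        
                                        
                                        
                                        
                                        


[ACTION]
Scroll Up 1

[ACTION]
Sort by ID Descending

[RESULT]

Date      │City  │Name        │ID ▼│Leve
──────────┼──────┼────────────┼────┼────
2024-08-23│Sydney│Bob Taylor  │1014│Low 
2024-08-11│Tokyo │Bob Davis   │1013│Crit
2024-08-13│Sydney│Hank Smith  │1012│High
2024-03-24│NYC   │Grace Taylor│1011│Low 
2024-08-23│Paris │Grace Jones │1010│Medi
>024-04-08│London│Grace Taylor│1009│Crit
2024-02-10│Tokyo │Eve Smith   │1008│High
2024-03-11│Tokyo │Eve Davis   │1007│Crit
2024-12-06│Berlin│Grace Smith │1006│Crit
2024-12-16│Berlin│Dave Jones  │1005│High
2024-12-24│Tokyo │Grace Wilson│1004│Medi
2024-06-05│NYC   │Hank Jones  │1003│Low 
2024-12-17│Sydney│Eve Taylor  │1002│High
2024-10-27│Sydney│Grace Davis │1001│Medi
2024-09-06│NYC   │Alice Davis │1000│Medi
                                        
                                        
                                        
                                        
                                        


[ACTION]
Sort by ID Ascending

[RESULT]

Date      │City  │Name        │ID ▲│Leve
──────────┼──────┼────────────┼────┼────
2024-09-06│NYC   │Alice Davis │1000│Medi
2024-10-27│Sydney│Grace Davis │1001│Medi
2024-12-17│Sydney│Eve Taylor  │1002│High
2024-06-05│NYC   │Hank Jones  │1003│Low 
2024-12-24│Tokyo │Grace Wilson│1004│Medi
>024-12-16│Berlin│Dave Jones  │1005│High
2024-12-06│Berlin│Grace Smith │1006│Crit
2024-03-11│Tokyo │Eve Davis   │1007│Crit
2024-02-10│Tokyo │Eve Smith   │1008│High
2024-04-08│London│Grace Taylor│1009│Crit
2024-08-23│Paris │Grace Jones │1010│Medi
2024-03-24│NYC   │Grace Taylor│1011│Low 
2024-08-13│Sydney│Hank Smith  │1012│High
2024-08-11│Tokyo │Bob Davis   │1013│Crit
2024-08-23│Sydney│Bob Taylor  │1014│Low 
                                        
                                        
                                        
                                        
                                        


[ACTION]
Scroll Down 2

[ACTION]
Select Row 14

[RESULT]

Date      │City  │Name        │ID ▲│Leve
──────────┼──────┼────────────┼────┼────
2024-09-06│NYC   │Alice Davis │1000│Medi
2024-10-27│Sydney│Grace Davis │1001│Medi
2024-12-17│Sydney│Eve Taylor  │1002│High
2024-06-05│NYC   │Hank Jones  │1003│Low 
2024-12-24│Tokyo │Grace Wilson│1004│Medi
2024-12-16│Berlin│Dave Jones  │1005│High
2024-12-06│Berlin│Grace Smith │1006│Crit
2024-03-11│Tokyo │Eve Davis   │1007│Crit
2024-02-10│Tokyo │Eve Smith   │1008│High
2024-04-08│London│Grace Taylor│1009│Crit
2024-08-23│Paris │Grace Jones │1010│Medi
2024-03-24│NYC   │Grace Taylor│1011│Low 
2024-08-13│Sydney│Hank Smith  │1012│High
2024-08-11│Tokyo │Bob Davis   │1013│Crit
>024-08-23│Sydney│Bob Taylor  │1014│Low 
                                        
                                        
                                        
                                        
                                        


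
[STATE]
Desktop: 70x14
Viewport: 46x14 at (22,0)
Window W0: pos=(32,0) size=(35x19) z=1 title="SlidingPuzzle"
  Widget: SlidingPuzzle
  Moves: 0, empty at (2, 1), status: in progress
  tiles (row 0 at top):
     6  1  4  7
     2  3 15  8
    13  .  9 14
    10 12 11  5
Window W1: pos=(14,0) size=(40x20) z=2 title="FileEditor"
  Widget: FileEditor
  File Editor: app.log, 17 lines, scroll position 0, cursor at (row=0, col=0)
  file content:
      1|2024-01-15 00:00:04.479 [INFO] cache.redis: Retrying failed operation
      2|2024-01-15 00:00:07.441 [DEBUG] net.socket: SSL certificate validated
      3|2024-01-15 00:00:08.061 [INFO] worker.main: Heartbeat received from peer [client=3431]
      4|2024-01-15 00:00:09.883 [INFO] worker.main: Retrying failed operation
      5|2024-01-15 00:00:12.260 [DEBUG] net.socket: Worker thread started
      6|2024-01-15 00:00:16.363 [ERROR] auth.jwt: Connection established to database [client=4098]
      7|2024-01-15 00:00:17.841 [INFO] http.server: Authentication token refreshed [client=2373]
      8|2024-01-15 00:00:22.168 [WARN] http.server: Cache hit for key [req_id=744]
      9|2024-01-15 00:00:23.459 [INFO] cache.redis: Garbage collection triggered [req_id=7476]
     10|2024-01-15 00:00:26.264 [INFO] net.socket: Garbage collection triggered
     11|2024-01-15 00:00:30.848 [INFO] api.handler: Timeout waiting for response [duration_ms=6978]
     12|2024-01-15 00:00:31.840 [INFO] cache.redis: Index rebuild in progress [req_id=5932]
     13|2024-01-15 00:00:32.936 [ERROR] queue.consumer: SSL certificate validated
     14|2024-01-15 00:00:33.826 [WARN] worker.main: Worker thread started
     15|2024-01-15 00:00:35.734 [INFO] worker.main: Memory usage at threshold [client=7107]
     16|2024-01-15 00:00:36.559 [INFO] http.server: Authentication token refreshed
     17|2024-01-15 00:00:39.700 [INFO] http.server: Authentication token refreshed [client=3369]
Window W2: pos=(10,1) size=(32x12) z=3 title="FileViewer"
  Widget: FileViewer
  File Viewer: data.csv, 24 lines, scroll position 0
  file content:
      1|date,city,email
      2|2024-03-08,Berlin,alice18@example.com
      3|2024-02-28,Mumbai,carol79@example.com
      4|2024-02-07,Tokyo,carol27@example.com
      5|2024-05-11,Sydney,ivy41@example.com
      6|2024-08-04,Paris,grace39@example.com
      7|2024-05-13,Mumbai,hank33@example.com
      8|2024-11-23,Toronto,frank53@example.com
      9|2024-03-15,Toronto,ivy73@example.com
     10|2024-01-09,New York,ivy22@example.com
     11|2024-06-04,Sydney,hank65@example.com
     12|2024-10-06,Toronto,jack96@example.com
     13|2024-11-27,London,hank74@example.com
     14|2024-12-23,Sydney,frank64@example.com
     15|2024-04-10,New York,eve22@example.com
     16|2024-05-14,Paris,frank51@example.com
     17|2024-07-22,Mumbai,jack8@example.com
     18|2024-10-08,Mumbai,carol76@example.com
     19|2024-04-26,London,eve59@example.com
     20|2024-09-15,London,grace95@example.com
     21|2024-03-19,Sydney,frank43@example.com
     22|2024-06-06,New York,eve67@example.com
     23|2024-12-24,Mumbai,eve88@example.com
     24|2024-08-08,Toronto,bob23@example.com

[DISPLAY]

━━━━━━━━━━━━━━━━━━━━━━━━━━━━━━━┓━━━━━━━━━━━━┓ 
━━━━━━━━━━━━━━━━━━━┓           ┃            ┃ 
                   ┃───────────┨────────────┨ 
───────────────────┨FO] cache.▲┃            ┃ 
mail              ▲┃BUG] net.s█┃            ┃ 
Berlin,alice18@exa█┃FO] worker░┃            ┃ 
Mumbai,carol79@exa░┃FO] worker░┃            ┃ 
Tokyo,carol27@exam░┃BUG] net.s░┃            ┃ 
Sydney,ivy41@examp░┃ROR] auth.░┃            ┃ 
Paris,grace39@exam░┃FO] http.s░┃            ┃ 
Mumbai,hank33@exam░┃RN] http.s░┃            ┃ 
Toronto,frank53@ex▼┃FO] cache.░┃            ┃ 
━━━━━━━━━━━━━━━━━━━┛FO] net.so░┃            ┃ 
-15 00:00:30.848 [INFO] api.ha░┃            ┃ 


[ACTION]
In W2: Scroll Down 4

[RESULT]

━━━━━━━━━━━━━━━━━━━━━━━━━━━━━━━┓━━━━━━━━━━━━┓ 
━━━━━━━━━━━━━━━━━━━┓           ┃            ┃ 
                   ┃───────────┨────────────┨ 
───────────────────┨FO] cache.▲┃            ┃ 
Sydney,ivy41@examp▲┃BUG] net.s█┃            ┃ 
Paris,grace39@exam░┃FO] worker░┃            ┃ 
Mumbai,hank33@exam█┃FO] worker░┃            ┃ 
Toronto,frank53@ex░┃BUG] net.s░┃            ┃ 
Toronto,ivy73@exam░┃ROR] auth.░┃            ┃ 
New York,ivy22@exa░┃FO] http.s░┃            ┃ 
Sydney,hank65@exam░┃RN] http.s░┃            ┃ 
Toronto,jack96@exa▼┃FO] cache.░┃            ┃ 
━━━━━━━━━━━━━━━━━━━┛FO] net.so░┃            ┃ 
-15 00:00:30.848 [INFO] api.ha░┃            ┃ 


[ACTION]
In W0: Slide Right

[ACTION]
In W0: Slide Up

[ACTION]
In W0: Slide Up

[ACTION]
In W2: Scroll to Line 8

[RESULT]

━━━━━━━━━━━━━━━━━━━━━━━━━━━━━━━┓━━━━━━━━━━━━┓ 
━━━━━━━━━━━━━━━━━━━┓           ┃            ┃ 
                   ┃───────────┨────────────┨ 
───────────────────┨FO] cache.▲┃            ┃ 
Toronto,frank53@ex▲┃BUG] net.s█┃            ┃ 
Toronto,ivy73@exam░┃FO] worker░┃            ┃ 
New York,ivy22@exa░┃FO] worker░┃            ┃ 
Sydney,hank65@exam█┃BUG] net.s░┃            ┃ 
Toronto,jack96@exa░┃ROR] auth.░┃            ┃ 
London,hank74@exam░┃FO] http.s░┃            ┃ 
Sydney,frank64@exa░┃RN] http.s░┃            ┃ 
New York,eve22@exa▼┃FO] cache.░┃            ┃ 
━━━━━━━━━━━━━━━━━━━┛FO] net.so░┃            ┃ 
-15 00:00:30.848 [INFO] api.ha░┃            ┃ 


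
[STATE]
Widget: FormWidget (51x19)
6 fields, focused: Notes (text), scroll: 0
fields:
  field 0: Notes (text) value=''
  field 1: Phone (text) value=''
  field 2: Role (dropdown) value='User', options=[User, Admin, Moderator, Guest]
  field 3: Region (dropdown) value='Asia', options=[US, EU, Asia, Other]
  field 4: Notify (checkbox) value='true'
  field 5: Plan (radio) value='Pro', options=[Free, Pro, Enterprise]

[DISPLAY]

> Notes:      [                                   ]
  Phone:      [                                   ]
  Role:       [User                              ▼]
  Region:     [Asia                              ▼]
  Notify:     [x]                                  
  Plan:       ( ) Free  (●) Pro  ( ) Enterprise    
                                                   
                                                   
                                                   
                                                   
                                                   
                                                   
                                                   
                                                   
                                                   
                                                   
                                                   
                                                   
                                                   


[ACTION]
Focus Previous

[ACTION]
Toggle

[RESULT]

  Notes:      [                                   ]
  Phone:      [                                   ]
  Role:       [User                              ▼]
  Region:     [Asia                              ▼]
  Notify:     [x]                                  
> Plan:       ( ) Free  (●) Pro  ( ) Enterprise    
                                                   
                                                   
                                                   
                                                   
                                                   
                                                   
                                                   
                                                   
                                                   
                                                   
                                                   
                                                   
                                                   


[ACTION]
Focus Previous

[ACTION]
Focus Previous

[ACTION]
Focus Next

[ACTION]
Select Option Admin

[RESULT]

  Notes:      [                                   ]
  Phone:      [                                   ]
  Role:       [User                              ▼]
  Region:     [Asia                              ▼]
> Notify:     [x]                                  
  Plan:       ( ) Free  (●) Pro  ( ) Enterprise    
                                                   
                                                   
                                                   
                                                   
                                                   
                                                   
                                                   
                                                   
                                                   
                                                   
                                                   
                                                   
                                                   


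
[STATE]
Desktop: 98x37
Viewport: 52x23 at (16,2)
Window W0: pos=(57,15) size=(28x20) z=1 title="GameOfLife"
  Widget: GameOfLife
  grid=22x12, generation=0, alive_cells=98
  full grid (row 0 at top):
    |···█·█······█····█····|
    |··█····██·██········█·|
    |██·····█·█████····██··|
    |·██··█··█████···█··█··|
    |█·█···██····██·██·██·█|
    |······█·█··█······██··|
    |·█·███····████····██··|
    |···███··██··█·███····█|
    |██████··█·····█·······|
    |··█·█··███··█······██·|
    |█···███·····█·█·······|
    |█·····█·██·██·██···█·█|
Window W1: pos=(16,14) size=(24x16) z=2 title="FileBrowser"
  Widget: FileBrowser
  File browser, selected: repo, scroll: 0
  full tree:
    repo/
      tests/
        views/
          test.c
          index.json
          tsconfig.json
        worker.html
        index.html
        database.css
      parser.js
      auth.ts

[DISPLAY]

                                                    
                                                    
                                                    
                                                    
                                                    
                                                    
                                                    
                                                    
                                                    
                                                    
                                                    
                                                    
┏━━━━━━━━━━━━━━━━━━━━━━┓                            
┃ FileBrowser          ┃                 ┏━━━━━━━━━━
┠──────────────────────┨                 ┃ GameOfLif
┃> [-] repo/           ┃                 ┠──────────
┃    [+] tests/        ┃                 ┃Gen: 0    
┃    parser.js         ┃                 ┃···█·█····
┃    auth.ts           ┃                 ┃··█····██·
┃                      ┃                 ┃██·····█·█
┃                      ┃                 ┃·██··█··██
┃                      ┃                 ┃█·█···██··
┃                      ┃                 ┃······█·█·


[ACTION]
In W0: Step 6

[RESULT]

                                                    
                                                    
                                                    
                                                    
                                                    
                                                    
                                                    
                                                    
                                                    
                                                    
                                                    
                                                    
┏━━━━━━━━━━━━━━━━━━━━━━┓                            
┃ FileBrowser          ┃                 ┏━━━━━━━━━━
┠──────────────────────┨                 ┃ GameOfLif
┃> [-] repo/           ┃                 ┠──────────
┃    [+] tests/        ┃                 ┃Gen: 6    
┃    parser.js         ┃                 ┃······██··
┃    auth.ts           ┃                 ┃······█·█·
┃                      ┃                 ┃····█··███
┃                      ┃                 ┃···███··██
┃                      ┃                 ┃···██···█·
┃                      ┃                 ┃····█·█·█·


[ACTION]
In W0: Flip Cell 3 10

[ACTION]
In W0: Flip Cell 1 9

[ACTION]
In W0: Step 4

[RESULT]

                                                    
                                                    
                                                    
                                                    
                                                    
                                                    
                                                    
                                                    
                                                    
                                                    
                                                    
                                                    
┏━━━━━━━━━━━━━━━━━━━━━━┓                            
┃ FileBrowser          ┃                 ┏━━━━━━━━━━
┠──────────────────────┨                 ┃ GameOfLif
┃> [-] repo/           ┃                 ┠──────────
┃    [+] tests/        ┃                 ┃Gen: 10   
┃    parser.js         ┃                 ┃·····████·
┃    auth.ts           ┃                 ┃···██·█·█·
┃                      ┃                 ┃···██·····
┃                      ┃                 ┃···██·····
┃                      ┃                 ┃····██·███
┃                      ┃                 ┃····██··█·


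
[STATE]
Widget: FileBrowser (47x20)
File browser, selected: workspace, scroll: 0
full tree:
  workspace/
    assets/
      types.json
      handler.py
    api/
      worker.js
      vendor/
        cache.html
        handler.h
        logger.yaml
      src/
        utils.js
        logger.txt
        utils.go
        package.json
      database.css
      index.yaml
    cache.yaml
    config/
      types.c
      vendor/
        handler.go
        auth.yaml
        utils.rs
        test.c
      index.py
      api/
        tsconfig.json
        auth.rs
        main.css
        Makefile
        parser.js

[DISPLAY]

> [-] workspace/                               
    [+] assets/                                
    [+] api/                                   
    cache.yaml                                 
    [+] config/                                
                                               
                                               
                                               
                                               
                                               
                                               
                                               
                                               
                                               
                                               
                                               
                                               
                                               
                                               
                                               


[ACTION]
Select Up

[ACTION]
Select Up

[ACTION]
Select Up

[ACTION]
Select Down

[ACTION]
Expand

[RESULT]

  [-] workspace/                               
  > [-] assets/                                
      types.json                               
      handler.py                               
    [+] api/                                   
    cache.yaml                                 
    [+] config/                                
                                               
                                               
                                               
                                               
                                               
                                               
                                               
                                               
                                               
                                               
                                               
                                               
                                               


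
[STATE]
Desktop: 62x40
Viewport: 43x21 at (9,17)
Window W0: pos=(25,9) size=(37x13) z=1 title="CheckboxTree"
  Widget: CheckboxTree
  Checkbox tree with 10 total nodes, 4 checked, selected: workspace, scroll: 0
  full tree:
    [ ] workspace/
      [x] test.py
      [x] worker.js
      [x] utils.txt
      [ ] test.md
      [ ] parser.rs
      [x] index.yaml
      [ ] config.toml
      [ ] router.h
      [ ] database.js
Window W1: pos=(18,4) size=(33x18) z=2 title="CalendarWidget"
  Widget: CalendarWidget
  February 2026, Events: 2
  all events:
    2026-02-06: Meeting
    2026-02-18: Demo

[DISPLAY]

         ┃                               ┃ 
         ┃                               ┃ 
         ┃                               ┃ 
         ┃                               ┃ 
         ┗━━━━━━━━━━━━━━━━━━━━━━━━━━━━━━━┛━
                                           
                                           
                                           
                                           
                                           
                                           
                                           
                                           
                                           
                                           
                                           
                                           
                                           
                                           
                                           
                                           


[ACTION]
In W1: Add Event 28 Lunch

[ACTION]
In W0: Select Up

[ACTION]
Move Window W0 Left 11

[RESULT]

     ┃   ┃                               ┃ 
     ┃   ┃                               ┃ 
     ┃   ┃                               ┃ 
     ┃   ┃                               ┃ 
     ┗━━━┗━━━━━━━━━━━━━━━━━━━━━━━━━━━━━━━┛ 
                                           
                                           
                                           
                                           
                                           
                                           
                                           
                                           
                                           
                                           
                                           
                                           
                                           
                                           
                                           
                                           


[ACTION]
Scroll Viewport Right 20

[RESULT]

                               ┃           
                               ┃           
                               ┃           
                               ┃           
━━━━━━━━━━━━━━━━━━━━━━━━━━━━━━━┛           
                                           
                                           
                                           
                                           
                                           
                                           
                                           
                                           
                                           
                                           
                                           
                                           
                                           
                                           
                                           
                                           


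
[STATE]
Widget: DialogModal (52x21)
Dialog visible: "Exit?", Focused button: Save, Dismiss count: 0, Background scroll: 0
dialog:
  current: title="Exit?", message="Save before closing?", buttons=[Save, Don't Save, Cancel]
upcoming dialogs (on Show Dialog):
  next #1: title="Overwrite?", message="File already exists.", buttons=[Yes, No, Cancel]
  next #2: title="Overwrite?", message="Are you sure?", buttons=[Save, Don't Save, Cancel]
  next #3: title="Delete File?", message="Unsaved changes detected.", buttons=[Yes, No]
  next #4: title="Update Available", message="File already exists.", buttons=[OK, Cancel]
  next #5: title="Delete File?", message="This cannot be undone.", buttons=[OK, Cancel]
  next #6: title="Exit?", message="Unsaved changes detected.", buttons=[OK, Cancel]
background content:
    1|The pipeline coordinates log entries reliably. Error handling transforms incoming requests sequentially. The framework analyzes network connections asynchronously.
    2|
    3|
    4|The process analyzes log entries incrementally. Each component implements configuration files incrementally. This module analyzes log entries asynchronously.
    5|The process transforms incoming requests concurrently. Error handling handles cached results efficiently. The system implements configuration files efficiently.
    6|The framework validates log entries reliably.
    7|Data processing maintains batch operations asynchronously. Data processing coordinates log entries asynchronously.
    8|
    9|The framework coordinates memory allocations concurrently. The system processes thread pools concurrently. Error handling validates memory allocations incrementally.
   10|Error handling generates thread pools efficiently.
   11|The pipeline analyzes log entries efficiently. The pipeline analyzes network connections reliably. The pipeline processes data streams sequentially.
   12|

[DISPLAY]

The pipeline coordinates log entries reliably. Error
                                                    
                                                    
The process analyzes log entries incrementally. Each
The process transforms incoming requests concurrentl
The framework validates log entries reliably.       
Data processing maintains batch operations asynchron
                                                    
The framew┌──────────────────────────────┐ns concurr
Error hand│            Exit?             │ciently.  
The pipeli│     Save before closing?     │tly. The p
          │ [Save]  Don't Save   Cancel  │          
          └──────────────────────────────┘          
                                                    
                                                    
                                                    
                                                    
                                                    
                                                    
                                                    
                                                    


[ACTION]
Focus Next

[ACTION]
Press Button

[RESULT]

The pipeline coordinates log entries reliably. Error
                                                    
                                                    
The process analyzes log entries incrementally. Each
The process transforms incoming requests concurrentl
The framework validates log entries reliably.       
Data processing maintains batch operations asynchron
                                                    
The framework coordinates memory allocations concurr
Error handling generates thread pools efficiently.  
The pipeline analyzes log entries efficiently. The p
                                                    
                                                    
                                                    
                                                    
                                                    
                                                    
                                                    
                                                    
                                                    
                                                    


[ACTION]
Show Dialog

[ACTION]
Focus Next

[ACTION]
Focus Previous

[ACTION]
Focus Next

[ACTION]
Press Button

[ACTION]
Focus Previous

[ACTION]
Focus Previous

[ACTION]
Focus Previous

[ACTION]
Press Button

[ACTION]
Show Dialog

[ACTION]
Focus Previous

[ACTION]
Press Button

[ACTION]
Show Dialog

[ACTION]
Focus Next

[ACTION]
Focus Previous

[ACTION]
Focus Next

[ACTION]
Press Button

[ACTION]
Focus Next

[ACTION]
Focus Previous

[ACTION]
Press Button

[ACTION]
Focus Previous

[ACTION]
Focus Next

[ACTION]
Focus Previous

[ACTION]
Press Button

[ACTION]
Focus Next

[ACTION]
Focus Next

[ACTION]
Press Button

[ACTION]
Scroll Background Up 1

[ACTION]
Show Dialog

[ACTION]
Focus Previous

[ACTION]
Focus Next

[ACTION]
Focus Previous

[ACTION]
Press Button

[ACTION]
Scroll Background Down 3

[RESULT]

The process analyzes log entries incrementally. Each
The process transforms incoming requests concurrentl
The framework validates log entries reliably.       
Data processing maintains batch operations asynchron
                                                    
The framework coordinates memory allocations concurr
Error handling generates thread pools efficiently.  
The pipeline analyzes log entries efficiently. The p
                                                    
                                                    
                                                    
                                                    
                                                    
                                                    
                                                    
                                                    
                                                    
                                                    
                                                    
                                                    
                                                    
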